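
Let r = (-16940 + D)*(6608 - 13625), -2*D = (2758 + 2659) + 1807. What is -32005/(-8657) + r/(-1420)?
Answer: -312102454547/3073235 ≈ -1.0156e+5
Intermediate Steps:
D = -3612 (D = -((2758 + 2659) + 1807)/2 = -(5417 + 1807)/2 = -½*7224 = -3612)
r = 144213384 (r = (-16940 - 3612)*(6608 - 13625) = -20552*(-7017) = 144213384)
-32005/(-8657) + r/(-1420) = -32005/(-8657) + 144213384/(-1420) = -32005*(-1/8657) + 144213384*(-1/1420) = 32005/8657 - 36053346/355 = -312102454547/3073235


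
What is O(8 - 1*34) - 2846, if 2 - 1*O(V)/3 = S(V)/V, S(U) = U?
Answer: -2843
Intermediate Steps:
O(V) = 3 (O(V) = 6 - 3*V/V = 6 - 3*1 = 6 - 3 = 3)
O(8 - 1*34) - 2846 = 3 - 2846 = -2843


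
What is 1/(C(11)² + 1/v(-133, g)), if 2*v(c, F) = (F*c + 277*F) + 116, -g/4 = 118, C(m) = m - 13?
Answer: 33926/135703 ≈ 0.25000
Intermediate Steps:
C(m) = -13 + m
g = -472 (g = -4*118 = -472)
v(c, F) = 58 + 277*F/2 + F*c/2 (v(c, F) = ((F*c + 277*F) + 116)/2 = ((277*F + F*c) + 116)/2 = (116 + 277*F + F*c)/2 = 58 + 277*F/2 + F*c/2)
1/(C(11)² + 1/v(-133, g)) = 1/((-13 + 11)² + 1/(58 + (277/2)*(-472) + (½)*(-472)*(-133))) = 1/((-2)² + 1/(58 - 65372 + 31388)) = 1/(4 + 1/(-33926)) = 1/(4 - 1/33926) = 1/(135703/33926) = 33926/135703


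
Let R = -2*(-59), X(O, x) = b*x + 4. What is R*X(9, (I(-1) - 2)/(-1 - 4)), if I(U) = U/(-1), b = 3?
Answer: 2714/5 ≈ 542.80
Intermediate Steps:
I(U) = -U (I(U) = U*(-1) = -U)
X(O, x) = 4 + 3*x (X(O, x) = 3*x + 4 = 4 + 3*x)
R = 118
R*X(9, (I(-1) - 2)/(-1 - 4)) = 118*(4 + 3*((-1*(-1) - 2)/(-1 - 4))) = 118*(4 + 3*((1 - 2)/(-5))) = 118*(4 + 3*(-1*(-⅕))) = 118*(4 + 3*(⅕)) = 118*(4 + ⅗) = 118*(23/5) = 2714/5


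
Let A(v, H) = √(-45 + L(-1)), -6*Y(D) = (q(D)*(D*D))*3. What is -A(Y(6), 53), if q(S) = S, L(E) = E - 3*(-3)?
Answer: -I*√37 ≈ -6.0828*I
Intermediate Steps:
L(E) = 9 + E (L(E) = E + 9 = 9 + E)
Y(D) = -D³/2 (Y(D) = -D*(D*D)*3/6 = -D*D²*3/6 = -D³*3/6 = -D³/2)
A(v, H) = I*√37 (A(v, H) = √(-45 + (9 - 1)) = √(-45 + 8) = √(-37) = I*√37)
-A(Y(6), 53) = -I*√37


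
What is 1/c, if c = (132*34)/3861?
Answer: 117/136 ≈ 0.86029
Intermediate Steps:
c = 136/117 (c = 4488*(1/3861) = 136/117 ≈ 1.1624)
1/c = 1/(136/117) = 117/136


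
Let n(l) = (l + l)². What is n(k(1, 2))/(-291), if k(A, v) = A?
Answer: -4/291 ≈ -0.013746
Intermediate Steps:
n(l) = 4*l² (n(l) = (2*l)² = 4*l²)
n(k(1, 2))/(-291) = (4*1²)/(-291) = (4*1)*(-1/291) = 4*(-1/291) = -4/291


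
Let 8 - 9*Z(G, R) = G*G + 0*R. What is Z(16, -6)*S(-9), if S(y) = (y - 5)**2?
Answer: -48608/9 ≈ -5400.9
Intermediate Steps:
S(y) = (-5 + y)**2
Z(G, R) = 8/9 - G**2/9 (Z(G, R) = 8/9 - (G*G + 0*R)/9 = 8/9 - (G**2 + 0)/9 = 8/9 - G**2/9)
Z(16, -6)*S(-9) = (8/9 - 1/9*16**2)*(-5 - 9)**2 = (8/9 - 1/9*256)*(-14)**2 = (8/9 - 256/9)*196 = -248/9*196 = -48608/9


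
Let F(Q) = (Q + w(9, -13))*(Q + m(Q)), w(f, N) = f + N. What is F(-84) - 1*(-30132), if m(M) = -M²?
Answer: 658452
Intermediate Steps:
w(f, N) = N + f
F(Q) = (-4 + Q)*(Q - Q²) (F(Q) = (Q + (-13 + 9))*(Q - Q²) = (Q - 4)*(Q - Q²) = (-4 + Q)*(Q - Q²))
F(-84) - 1*(-30132) = -84*(-4 - 1*(-84)² + 5*(-84)) - 1*(-30132) = -84*(-4 - 1*7056 - 420) + 30132 = -84*(-4 - 7056 - 420) + 30132 = -84*(-7480) + 30132 = 628320 + 30132 = 658452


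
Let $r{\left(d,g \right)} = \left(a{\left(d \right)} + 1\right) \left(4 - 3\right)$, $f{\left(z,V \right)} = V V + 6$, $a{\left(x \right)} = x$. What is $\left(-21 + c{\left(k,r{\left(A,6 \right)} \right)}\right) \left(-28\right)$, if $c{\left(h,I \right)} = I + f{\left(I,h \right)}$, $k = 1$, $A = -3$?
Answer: $448$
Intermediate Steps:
$f{\left(z,V \right)} = 6 + V^{2}$ ($f{\left(z,V \right)} = V^{2} + 6 = 6 + V^{2}$)
$r{\left(d,g \right)} = 1 + d$ ($r{\left(d,g \right)} = \left(d + 1\right) \left(4 - 3\right) = \left(1 + d\right) 1 = 1 + d$)
$c{\left(h,I \right)} = 6 + I + h^{2}$ ($c{\left(h,I \right)} = I + \left(6 + h^{2}\right) = 6 + I + h^{2}$)
$\left(-21 + c{\left(k,r{\left(A,6 \right)} \right)}\right) \left(-28\right) = \left(-21 + \left(6 + \left(1 - 3\right) + 1^{2}\right)\right) \left(-28\right) = \left(-21 + \left(6 - 2 + 1\right)\right) \left(-28\right) = \left(-21 + 5\right) \left(-28\right) = \left(-16\right) \left(-28\right) = 448$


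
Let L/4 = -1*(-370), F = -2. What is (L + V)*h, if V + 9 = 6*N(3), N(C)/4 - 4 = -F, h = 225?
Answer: 363375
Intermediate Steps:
N(C) = 24 (N(C) = 16 + 4*(-1*(-2)) = 16 + 4*2 = 16 + 8 = 24)
L = 1480 (L = 4*(-1*(-370)) = 4*370 = 1480)
V = 135 (V = -9 + 6*24 = -9 + 144 = 135)
(L + V)*h = (1480 + 135)*225 = 1615*225 = 363375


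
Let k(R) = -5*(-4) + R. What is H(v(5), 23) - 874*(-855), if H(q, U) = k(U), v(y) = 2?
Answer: 747313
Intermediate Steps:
k(R) = 20 + R
H(q, U) = 20 + U
H(v(5), 23) - 874*(-855) = (20 + 23) - 874*(-855) = 43 + 747270 = 747313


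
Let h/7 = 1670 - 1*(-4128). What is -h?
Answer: -40586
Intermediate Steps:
h = 40586 (h = 7*(1670 - 1*(-4128)) = 7*(1670 + 4128) = 7*5798 = 40586)
-h = -1*40586 = -40586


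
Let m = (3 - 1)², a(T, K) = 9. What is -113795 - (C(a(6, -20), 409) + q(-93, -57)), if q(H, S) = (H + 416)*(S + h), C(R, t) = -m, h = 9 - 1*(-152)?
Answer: -147383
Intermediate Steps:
m = 4 (m = 2² = 4)
h = 161 (h = 9 + 152 = 161)
C(R, t) = -4 (C(R, t) = -1*4 = -4)
q(H, S) = (161 + S)*(416 + H) (q(H, S) = (H + 416)*(S + 161) = (416 + H)*(161 + S) = (161 + S)*(416 + H))
-113795 - (C(a(6, -20), 409) + q(-93, -57)) = -113795 - (-4 + (66976 + 161*(-93) + 416*(-57) - 93*(-57))) = -113795 - (-4 + (66976 - 14973 - 23712 + 5301)) = -113795 - (-4 + 33592) = -113795 - 1*33588 = -113795 - 33588 = -147383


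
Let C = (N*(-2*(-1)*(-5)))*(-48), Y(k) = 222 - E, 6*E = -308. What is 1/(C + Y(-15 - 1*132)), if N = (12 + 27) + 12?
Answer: 3/74260 ≈ 4.0399e-5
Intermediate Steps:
E = -154/3 (E = (1/6)*(-308) = -154/3 ≈ -51.333)
N = 51 (N = 39 + 12 = 51)
Y(k) = 820/3 (Y(k) = 222 - 1*(-154/3) = 222 + 154/3 = 820/3)
C = 24480 (C = (51*(-2*(-1)*(-5)))*(-48) = (51*(2*(-5)))*(-48) = (51*(-10))*(-48) = -510*(-48) = 24480)
1/(C + Y(-15 - 1*132)) = 1/(24480 + 820/3) = 1/(74260/3) = 3/74260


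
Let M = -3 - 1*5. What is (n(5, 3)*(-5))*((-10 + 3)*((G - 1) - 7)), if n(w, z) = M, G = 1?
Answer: 1960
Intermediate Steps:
M = -8 (M = -3 - 5 = -8)
n(w, z) = -8
(n(5, 3)*(-5))*((-10 + 3)*((G - 1) - 7)) = (-8*(-5))*((-10 + 3)*((1 - 1) - 7)) = 40*(-7*(0 - 7)) = 40*(-7*(-7)) = 40*49 = 1960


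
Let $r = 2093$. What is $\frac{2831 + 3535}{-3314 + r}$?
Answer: $- \frac{2122}{407} \approx -5.2138$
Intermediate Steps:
$\frac{2831 + 3535}{-3314 + r} = \frac{2831 + 3535}{-3314 + 2093} = \frac{6366}{-1221} = 6366 \left(- \frac{1}{1221}\right) = - \frac{2122}{407}$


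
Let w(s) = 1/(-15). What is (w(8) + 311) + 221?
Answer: 7979/15 ≈ 531.93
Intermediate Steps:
w(s) = -1/15
(w(8) + 311) + 221 = (-1/15 + 311) + 221 = 4664/15 + 221 = 7979/15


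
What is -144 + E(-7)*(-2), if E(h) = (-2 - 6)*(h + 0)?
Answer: -256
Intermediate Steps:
E(h) = -8*h
-144 + E(-7)*(-2) = -144 - 8*(-7)*(-2) = -144 + 56*(-2) = -144 - 112 = -256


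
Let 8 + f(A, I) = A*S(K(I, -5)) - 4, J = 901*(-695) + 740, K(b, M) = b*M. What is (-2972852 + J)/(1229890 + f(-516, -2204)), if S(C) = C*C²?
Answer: 3598307/690548974098122 ≈ 5.2108e-9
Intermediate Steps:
K(b, M) = M*b
S(C) = C³
J = -625455 (J = -626195 + 740 = -625455)
f(A, I) = -12 - 125*A*I³ (f(A, I) = -8 + (A*(-5*I)³ - 4) = -8 + (A*(-125*I³) - 4) = -8 + (-125*A*I³ - 4) = -8 + (-4 - 125*A*I³) = -12 - 125*A*I³)
(-2972852 + J)/(1229890 + f(-516, -2204)) = (-2972852 - 625455)/(1229890 + (-12 - 125*(-516)*(-2204)³)) = -3598307/(1229890 + (-12 - 125*(-516)*(-10706185664))) = -3598307/(1229890 + (-12 - 690548975328000)) = -3598307/(1229890 - 690548975328012) = -3598307/(-690548974098122) = -3598307*(-1/690548974098122) = 3598307/690548974098122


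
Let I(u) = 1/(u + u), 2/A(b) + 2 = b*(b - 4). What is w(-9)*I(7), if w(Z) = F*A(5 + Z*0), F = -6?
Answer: -2/7 ≈ -0.28571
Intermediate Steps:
A(b) = 2/(-2 + b*(-4 + b)) (A(b) = 2/(-2 + b*(b - 4)) = 2/(-2 + b*(-4 + b)))
I(u) = 1/(2*u)
w(Z) = -4 (w(Z) = -12/(-2 + (5 + Z*0)**2 - 4*(5 + Z*0)) = -12/(-2 + (5 + 0)**2 - 4*(5 + 0)) = -12/(-2 + 5**2 - 4*5) = -12/(-2 + 25 - 20) = -12/3 = -6*2/3 = -4)
w(-9)*I(7) = -2/7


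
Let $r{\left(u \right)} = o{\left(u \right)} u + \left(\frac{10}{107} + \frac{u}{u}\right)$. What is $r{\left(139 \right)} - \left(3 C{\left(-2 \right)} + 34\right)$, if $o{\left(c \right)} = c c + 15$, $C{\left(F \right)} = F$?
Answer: $\frac{287581449}{107} \approx 2.6877 \cdot 10^{6}$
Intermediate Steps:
$o{\left(c \right)} = 15 + c^{2}$ ($o{\left(c \right)} = c^{2} + 15 = 15 + c^{2}$)
$r{\left(u \right)} = \frac{117}{107} + u \left(15 + u^{2}\right)$ ($r{\left(u \right)} = \left(15 + u^{2}\right) u + \left(\frac{10}{107} + \frac{u}{u}\right) = u \left(15 + u^{2}\right) + \left(10 \cdot \frac{1}{107} + 1\right) = u \left(15 + u^{2}\right) + \left(\frac{10}{107} + 1\right) = u \left(15 + u^{2}\right) + \frac{117}{107} = \frac{117}{107} + u \left(15 + u^{2}\right)$)
$r{\left(139 \right)} - \left(3 C{\left(-2 \right)} + 34\right) = \left(\frac{117}{107} + 139^{3} + 15 \cdot 139\right) - \left(3 \left(-2\right) + 34\right) = \left(\frac{117}{107} + 2685619 + 2085\right) - \left(-6 + 34\right) = \frac{287584445}{107} - 28 = \frac{287581449}{107}$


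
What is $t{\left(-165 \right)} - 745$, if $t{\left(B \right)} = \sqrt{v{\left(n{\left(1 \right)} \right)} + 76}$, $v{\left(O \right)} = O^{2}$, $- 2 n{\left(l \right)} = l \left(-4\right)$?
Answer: $-745 + 4 \sqrt{5} \approx -736.06$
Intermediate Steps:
$n{\left(l \right)} = 2 l$ ($n{\left(l \right)} = - \frac{l \left(-4\right)}{2} = - \frac{\left(-4\right) l}{2} = 2 l$)
$t{\left(B \right)} = 4 \sqrt{5}$ ($t{\left(B \right)} = \sqrt{\left(2 \cdot 1\right)^{2} + 76} = \sqrt{2^{2} + 76} = \sqrt{4 + 76} = \sqrt{80} = 4 \sqrt{5}$)
$t{\left(-165 \right)} - 745 = 4 \sqrt{5} - 745 = -745 + 4 \sqrt{5}$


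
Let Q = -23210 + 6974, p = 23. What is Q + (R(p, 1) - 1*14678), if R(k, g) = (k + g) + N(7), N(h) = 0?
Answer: -30890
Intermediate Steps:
R(k, g) = g + k (R(k, g) = (k + g) + 0 = (g + k) + 0 = g + k)
Q = -16236
Q + (R(p, 1) - 1*14678) = -16236 + ((1 + 23) - 1*14678) = -16236 + (24 - 14678) = -16236 - 14654 = -30890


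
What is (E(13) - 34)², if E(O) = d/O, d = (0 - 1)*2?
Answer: 197136/169 ≈ 1166.5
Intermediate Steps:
d = -2 (d = -1*2 = -2)
E(O) = -2/O
(E(13) - 34)² = (-2/13 - 34)² = (-444/13)² = 197136/169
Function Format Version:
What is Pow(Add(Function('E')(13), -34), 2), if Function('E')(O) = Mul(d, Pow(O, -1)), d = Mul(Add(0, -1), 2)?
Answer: Rational(197136, 169) ≈ 1166.5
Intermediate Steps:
d = -2 (d = Mul(-1, 2) = -2)
Function('E')(O) = Mul(-2, Pow(O, -1))
Pow(Add(Function('E')(13), -34), 2) = Pow(Add(Mul(-2, Pow(13, -1)), -34), 2) = Pow(Add(Mul(-2, Rational(1, 13)), -34), 2) = Pow(Add(Rational(-2, 13), -34), 2) = Pow(Rational(-444, 13), 2) = Rational(197136, 169)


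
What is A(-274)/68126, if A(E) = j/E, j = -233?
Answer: 233/18666524 ≈ 1.2482e-5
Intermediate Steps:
A(E) = -233/E
A(-274)/68126 = -233/(-274)/68126 = -233*(-1/274)*(1/68126) = (233/274)*(1/68126) = 233/18666524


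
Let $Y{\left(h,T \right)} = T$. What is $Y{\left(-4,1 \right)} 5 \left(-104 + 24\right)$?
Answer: $-400$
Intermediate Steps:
$Y{\left(-4,1 \right)} 5 \left(-104 + 24\right) = 1 \cdot 5 \left(-104 + 24\right) = 5 \left(-80\right) = -400$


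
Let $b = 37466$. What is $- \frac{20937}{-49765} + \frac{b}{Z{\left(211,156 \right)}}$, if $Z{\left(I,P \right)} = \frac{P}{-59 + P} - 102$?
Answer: $- \frac{90326089012}{242305785} \approx -372.78$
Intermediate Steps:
$Z{\left(I,P \right)} = -102 + \frac{P}{-59 + P}$ ($Z{\left(I,P \right)} = \frac{P}{-59 + P} - 102 = -102 + \frac{P}{-59 + P}$)
$- \frac{20937}{-49765} + \frac{b}{Z{\left(211,156 \right)}} = - \frac{20937}{-49765} + \frac{37466}{\frac{1}{-59 + 156} \left(6018 - 15756\right)} = \left(-20937\right) \left(- \frac{1}{49765}\right) + \frac{37466}{\frac{1}{97} \left(6018 - 15756\right)} = \frac{20937}{49765} + \frac{37466}{\frac{1}{97} \left(-9738\right)} = \frac{20937}{49765} + \frac{37466}{- \frac{9738}{97}} = \frac{20937}{49765} + 37466 \left(- \frac{97}{9738}\right) = \frac{20937}{49765} - \frac{1817101}{4869} = - \frac{90326089012}{242305785}$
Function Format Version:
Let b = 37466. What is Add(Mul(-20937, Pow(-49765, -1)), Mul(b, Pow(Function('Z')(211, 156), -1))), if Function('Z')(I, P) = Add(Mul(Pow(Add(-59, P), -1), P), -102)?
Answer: Rational(-90326089012, 242305785) ≈ -372.78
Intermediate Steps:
Function('Z')(I, P) = Add(-102, Mul(P, Pow(Add(-59, P), -1))) (Function('Z')(I, P) = Add(Mul(P, Pow(Add(-59, P), -1)), -102) = Add(-102, Mul(P, Pow(Add(-59, P), -1))))
Add(Mul(-20937, Pow(-49765, -1)), Mul(b, Pow(Function('Z')(211, 156), -1))) = Add(Mul(-20937, Pow(-49765, -1)), Mul(37466, Pow(Mul(Pow(Add(-59, 156), -1), Add(6018, Mul(-101, 156))), -1))) = Add(Mul(-20937, Rational(-1, 49765)), Mul(37466, Pow(Mul(Pow(97, -1), Add(6018, -15756)), -1))) = Add(Rational(20937, 49765), Mul(37466, Pow(Mul(Rational(1, 97), -9738), -1))) = Add(Rational(20937, 49765), Mul(37466, Pow(Rational(-9738, 97), -1))) = Add(Rational(20937, 49765), Mul(37466, Rational(-97, 9738))) = Add(Rational(20937, 49765), Rational(-1817101, 4869)) = Rational(-90326089012, 242305785)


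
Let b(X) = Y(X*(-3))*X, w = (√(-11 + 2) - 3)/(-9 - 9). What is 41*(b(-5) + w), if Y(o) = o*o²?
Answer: -4151209/6 - 41*I/6 ≈ -6.9187e+5 - 6.8333*I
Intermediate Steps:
w = ⅙ - I/6 (w = (√(-9) - 3)/(-18) = (3*I - 3)*(-1/18) = (-3 + 3*I)*(-1/18) = ⅙ - I/6 ≈ 0.16667 - 0.16667*I)
Y(o) = o³
b(X) = -27*X⁴ (b(X) = (X*(-3))³*X = (-3*X)³*X = (-27*X³)*X = -27*X⁴)
41*(b(-5) + w) = 41*(-27*(-5)⁴ + (⅙ - I/6)) = 41*(-27*625 + (⅙ - I/6)) = 41*(-16875 + (⅙ - I/6)) = 41*(-101249/6 - I/6) = -4151209/6 - 41*I/6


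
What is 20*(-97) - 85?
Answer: -2025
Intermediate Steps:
20*(-97) - 85 = -1940 - 85 = -2025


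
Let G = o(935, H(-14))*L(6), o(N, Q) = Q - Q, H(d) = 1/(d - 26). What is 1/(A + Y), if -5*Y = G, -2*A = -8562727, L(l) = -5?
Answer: 2/8562727 ≈ 2.3357e-7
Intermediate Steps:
H(d) = 1/(-26 + d)
A = 8562727/2 (A = -½*(-8562727) = 8562727/2 ≈ 4.2814e+6)
o(N, Q) = 0
G = 0 (G = 0*(-5) = 0)
Y = 0 (Y = -⅕*0 = 0)
1/(A + Y) = 1/(8562727/2 + 0) = 1/(8562727/2) = 2/8562727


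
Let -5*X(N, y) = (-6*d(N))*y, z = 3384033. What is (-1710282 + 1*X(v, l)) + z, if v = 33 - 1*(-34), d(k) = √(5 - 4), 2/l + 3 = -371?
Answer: 1564957179/935 ≈ 1.6738e+6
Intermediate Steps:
l = -1/187 (l = 2/(-3 - 371) = 2/(-374) = 2*(-1/374) = -1/187 ≈ -0.0053476)
d(k) = 1 (d(k) = √1 = 1)
v = 67 (v = 33 + 34 = 67)
X(N, y) = 6*y/5 (X(N, y) = -(-6*1)*y/5 = -(-6)*y/5 = 6*y/5)
(-1710282 + 1*X(v, l)) + z = (-1710282 + 1*((6/5)*(-1/187))) + 3384033 = (-1710282 + 1*(-6/935)) + 3384033 = (-1710282 - 6/935) + 3384033 = -1599113676/935 + 3384033 = 1564957179/935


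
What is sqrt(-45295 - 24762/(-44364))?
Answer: I*sqrt(2476303119582)/7394 ≈ 212.82*I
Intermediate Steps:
sqrt(-45295 - 24762/(-44364)) = sqrt(-45295 - 24762*(-1/44364)) = sqrt(-45295 + 4127/7394) = sqrt(-334907103/7394) = I*sqrt(2476303119582)/7394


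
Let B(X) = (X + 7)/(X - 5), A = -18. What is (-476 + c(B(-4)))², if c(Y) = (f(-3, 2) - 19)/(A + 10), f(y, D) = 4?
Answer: 14386849/64 ≈ 2.2479e+5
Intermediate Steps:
B(X) = (7 + X)/(-5 + X)
c(Y) = 15/8 (c(Y) = (4 - 19)/(-18 + 10) = -15/(-8) = -15*(-⅛) = 15/8)
(-476 + c(B(-4)))² = (-476 + 15/8)² = (-3793/8)² = 14386849/64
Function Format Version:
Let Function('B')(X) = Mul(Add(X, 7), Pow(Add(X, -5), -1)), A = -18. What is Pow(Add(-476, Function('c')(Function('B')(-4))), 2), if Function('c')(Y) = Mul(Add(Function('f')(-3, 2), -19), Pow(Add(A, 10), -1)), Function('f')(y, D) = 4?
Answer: Rational(14386849, 64) ≈ 2.2479e+5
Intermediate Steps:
Function('B')(X) = Mul(Pow(Add(-5, X), -1), Add(7, X)) (Function('B')(X) = Mul(Add(7, X), Pow(Add(-5, X), -1)) = Mul(Pow(Add(-5, X), -1), Add(7, X)))
Function('c')(Y) = Rational(15, 8) (Function('c')(Y) = Mul(Add(4, -19), Pow(Add(-18, 10), -1)) = Mul(-15, Pow(-8, -1)) = Mul(-15, Rational(-1, 8)) = Rational(15, 8))
Pow(Add(-476, Function('c')(Function('B')(-4))), 2) = Pow(Add(-476, Rational(15, 8)), 2) = Pow(Rational(-3793, 8), 2) = Rational(14386849, 64)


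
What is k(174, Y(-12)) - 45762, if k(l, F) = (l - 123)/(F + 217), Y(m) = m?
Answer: -9381159/205 ≈ -45762.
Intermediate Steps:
k(l, F) = (-123 + l)/(217 + F)
k(174, Y(-12)) - 45762 = (-123 + 174)/(217 - 12) - 45762 = 51/205 - 45762 = -9381159/205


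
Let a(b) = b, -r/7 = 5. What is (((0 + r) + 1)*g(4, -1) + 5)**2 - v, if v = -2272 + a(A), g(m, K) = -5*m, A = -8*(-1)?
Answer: 471489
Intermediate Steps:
A = 8
r = -35 (r = -7*5 = -35)
v = -2264 (v = -2272 + 8 = -2264)
(((0 + r) + 1)*g(4, -1) + 5)**2 - v = (((0 - 35) + 1)*(-5*4) + 5)**2 - 1*(-2264) = ((-35 + 1)*(-20) + 5)**2 + 2264 = (-34*(-20) + 5)**2 + 2264 = (680 + 5)**2 + 2264 = 685**2 + 2264 = 469225 + 2264 = 471489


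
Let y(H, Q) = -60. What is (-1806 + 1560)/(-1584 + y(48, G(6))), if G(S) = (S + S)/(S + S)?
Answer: 41/274 ≈ 0.14964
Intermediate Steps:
G(S) = 1 (G(S) = (2*S)/((2*S)) = (2*S)*(1/(2*S)) = 1)
(-1806 + 1560)/(-1584 + y(48, G(6))) = (-1806 + 1560)/(-1584 - 60) = -246/(-1644) = -246*(-1/1644) = 41/274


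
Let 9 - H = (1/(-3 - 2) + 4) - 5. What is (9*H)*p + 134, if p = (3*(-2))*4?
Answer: -10346/5 ≈ -2069.2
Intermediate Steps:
p = -24 (p = -6*4 = -24)
H = 51/5 (H = 9 - ((1/(-3 - 2) + 4) - 5) = 9 - ((1/(-5) + 4) - 5) = 9 - ((-⅕ + 4) - 5) = 9 - (19/5 - 5) = 9 - 1*(-6/5) = 9 + 6/5 = 51/5 ≈ 10.200)
(9*H)*p + 134 = (9*(51/5))*(-24) + 134 = (459/5)*(-24) + 134 = -11016/5 + 134 = -10346/5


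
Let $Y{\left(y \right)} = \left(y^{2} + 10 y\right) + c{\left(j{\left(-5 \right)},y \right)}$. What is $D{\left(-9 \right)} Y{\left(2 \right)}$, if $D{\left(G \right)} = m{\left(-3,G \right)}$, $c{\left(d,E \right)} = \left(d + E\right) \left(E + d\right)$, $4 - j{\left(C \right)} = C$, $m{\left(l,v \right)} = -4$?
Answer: $-580$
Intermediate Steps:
$j{\left(C \right)} = 4 - C$
$c{\left(d,E \right)} = \left(E + d\right)^{2}$ ($c{\left(d,E \right)} = \left(E + d\right) \left(E + d\right) = \left(E + d\right)^{2}$)
$Y{\left(y \right)} = y^{2} + \left(9 + y\right)^{2} + 10 y$ ($Y{\left(y \right)} = \left(y^{2} + 10 y\right) + \left(y + \left(4 - -5\right)\right)^{2} = \left(y^{2} + 10 y\right) + \left(y + \left(4 + 5\right)\right)^{2} = \left(y^{2} + 10 y\right) + \left(y + 9\right)^{2} = \left(y^{2} + 10 y\right) + \left(9 + y\right)^{2} = y^{2} + \left(9 + y\right)^{2} + 10 y$)
$D{\left(G \right)} = -4$
$D{\left(-9 \right)} Y{\left(2 \right)} = - 4 \left(81 + 2 \cdot 2^{2} + 28 \cdot 2\right) = - 4 \left(81 + 2 \cdot 4 + 56\right) = - 4 \left(81 + 8 + 56\right) = \left(-4\right) 145 = -580$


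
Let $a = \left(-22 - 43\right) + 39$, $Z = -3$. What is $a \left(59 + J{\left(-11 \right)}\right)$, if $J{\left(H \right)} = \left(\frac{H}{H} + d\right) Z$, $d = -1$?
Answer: $-1534$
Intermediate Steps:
$J{\left(H \right)} = 0$ ($J{\left(H \right)} = \left(\frac{H}{H} - 1\right) \left(-3\right) = \left(1 - 1\right) \left(-3\right) = 0 \left(-3\right) = 0$)
$a = -26$ ($a = -65 + 39 = -26$)
$a \left(59 + J{\left(-11 \right)}\right) = - 26 \left(59 + 0\right) = \left(-26\right) 59 = -1534$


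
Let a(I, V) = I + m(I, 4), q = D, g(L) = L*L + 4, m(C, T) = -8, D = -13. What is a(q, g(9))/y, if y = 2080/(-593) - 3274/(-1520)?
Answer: 3154760/203353 ≈ 15.514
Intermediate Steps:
g(L) = 4 + L² (g(L) = L² + 4 = 4 + L²)
y = -610059/450680 (y = 2080*(-1/593) - 3274*(-1/1520) = -2080/593 + 1637/760 = -610059/450680 ≈ -1.3536)
q = -13
a(I, V) = -8 + I (a(I, V) = I - 8 = -8 + I)
a(q, g(9))/y = (-8 - 13)/(-610059/450680) = -21*(-450680/610059) = 3154760/203353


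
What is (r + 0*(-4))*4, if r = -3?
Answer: -12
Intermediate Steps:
(r + 0*(-4))*4 = (-3 + 0*(-4))*4 = (-3 + 0)*4 = -3*4 = -12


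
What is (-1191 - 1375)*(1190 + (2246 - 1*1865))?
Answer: -4031186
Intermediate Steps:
(-1191 - 1375)*(1190 + (2246 - 1*1865)) = -2566*(1190 + (2246 - 1865)) = -2566*(1190 + 381) = -2566*1571 = -4031186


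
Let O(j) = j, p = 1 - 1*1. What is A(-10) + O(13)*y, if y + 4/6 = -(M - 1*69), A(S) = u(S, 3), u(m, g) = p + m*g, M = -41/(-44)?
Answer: 111701/132 ≈ 846.22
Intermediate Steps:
p = 0 (p = 1 - 1 = 0)
M = 41/44 (M = -41*(-1/44) = 41/44 ≈ 0.93182)
u(m, g) = g*m (u(m, g) = 0 + m*g = 0 + g*m = g*m)
A(S) = 3*S
y = 8897/132 (y = -⅔ - (41/44 - 1*69) = -⅔ - (41/44 - 69) = -⅔ - 1*(-2995/44) = -⅔ + 2995/44 = 8897/132 ≈ 67.401)
A(-10) + O(13)*y = 3*(-10) + 13*(8897/132) = -30 + 115661/132 = 111701/132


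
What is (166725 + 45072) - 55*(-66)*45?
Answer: 375147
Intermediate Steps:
(166725 + 45072) - 55*(-66)*45 = 211797 + 3630*45 = 211797 + 163350 = 375147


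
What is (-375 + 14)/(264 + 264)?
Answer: -361/528 ≈ -0.68371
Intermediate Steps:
(-375 + 14)/(264 + 264) = -361/528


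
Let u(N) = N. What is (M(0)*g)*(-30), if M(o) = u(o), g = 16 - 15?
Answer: 0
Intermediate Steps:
g = 1
M(o) = o
(M(0)*g)*(-30) = (0*1)*(-30) = 0*(-30) = 0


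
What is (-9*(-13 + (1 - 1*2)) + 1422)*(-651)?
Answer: -1007748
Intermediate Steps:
(-9*(-13 + (1 - 1*2)) + 1422)*(-651) = (-9*(-13 + (1 - 2)) + 1422)*(-651) = (-9*(-13 - 1) + 1422)*(-651) = (-9*(-14) + 1422)*(-651) = (126 + 1422)*(-651) = 1548*(-651) = -1007748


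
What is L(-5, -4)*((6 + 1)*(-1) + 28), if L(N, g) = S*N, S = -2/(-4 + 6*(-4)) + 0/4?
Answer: -15/2 ≈ -7.5000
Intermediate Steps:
S = 1/14 (S = -2/(-4 - 24) + 0*(¼) = -2/(-28) + 0 = -2*(-1/28) + 0 = 1/14 + 0 = 1/14 ≈ 0.071429)
L(N, g) = N/14
L(-5, -4)*((6 + 1)*(-1) + 28) = ((1/14)*(-5))*((6 + 1)*(-1) + 28) = -5*(7*(-1) + 28)/14 = -5*(-7 + 28)/14 = -5/14*21 = -15/2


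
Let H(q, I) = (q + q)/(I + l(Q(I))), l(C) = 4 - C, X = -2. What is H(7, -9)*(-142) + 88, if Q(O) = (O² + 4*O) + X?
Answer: 1553/12 ≈ 129.42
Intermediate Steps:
Q(O) = -2 + O² + 4*O (Q(O) = (O² + 4*O) - 2 = -2 + O² + 4*O)
H(q, I) = 2*q/(6 - I² - 3*I) (H(q, I) = (q + q)/(I + (4 - (-2 + I² + 4*I))) = (2*q)/(I + (4 + (2 - I² - 4*I))) = (2*q)/(I + (6 - I² - 4*I)) = (2*q)/(6 - I² - 3*I) = 2*q/(6 - I² - 3*I))
H(7, -9)*(-142) + 88 = -2*7/(-6 + (-9)² + 3*(-9))*(-142) + 88 = -2*7/(-6 + 81 - 27)*(-142) + 88 = -2*7/48*(-142) + 88 = -2*7*1/48*(-142) + 88 = -7/24*(-142) + 88 = 497/12 + 88 = 1553/12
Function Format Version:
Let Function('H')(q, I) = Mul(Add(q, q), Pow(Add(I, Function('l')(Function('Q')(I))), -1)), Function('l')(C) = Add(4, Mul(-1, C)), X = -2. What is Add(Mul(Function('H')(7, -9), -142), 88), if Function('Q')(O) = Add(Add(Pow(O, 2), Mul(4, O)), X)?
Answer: Rational(1553, 12) ≈ 129.42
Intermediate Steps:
Function('Q')(O) = Add(-2, Pow(O, 2), Mul(4, O)) (Function('Q')(O) = Add(Add(Pow(O, 2), Mul(4, O)), -2) = Add(-2, Pow(O, 2), Mul(4, O)))
Function('H')(q, I) = Mul(2, q, Pow(Add(6, Mul(-1, Pow(I, 2)), Mul(-3, I)), -1)) (Function('H')(q, I) = Mul(Add(q, q), Pow(Add(I, Add(4, Mul(-1, Add(-2, Pow(I, 2), Mul(4, I))))), -1)) = Mul(Mul(2, q), Pow(Add(I, Add(4, Add(2, Mul(-1, Pow(I, 2)), Mul(-4, I)))), -1)) = Mul(Mul(2, q), Pow(Add(I, Add(6, Mul(-1, Pow(I, 2)), Mul(-4, I))), -1)) = Mul(Mul(2, q), Pow(Add(6, Mul(-1, Pow(I, 2)), Mul(-3, I)), -1)) = Mul(2, q, Pow(Add(6, Mul(-1, Pow(I, 2)), Mul(-3, I)), -1)))
Add(Mul(Function('H')(7, -9), -142), 88) = Add(Mul(Mul(-2, 7, Pow(Add(-6, Pow(-9, 2), Mul(3, -9)), -1)), -142), 88) = Add(Mul(Mul(-2, 7, Pow(Add(-6, 81, -27), -1)), -142), 88) = Add(Mul(Mul(-2, 7, Pow(48, -1)), -142), 88) = Add(Mul(Mul(-2, 7, Rational(1, 48)), -142), 88) = Add(Mul(Rational(-7, 24), -142), 88) = Add(Rational(497, 12), 88) = Rational(1553, 12)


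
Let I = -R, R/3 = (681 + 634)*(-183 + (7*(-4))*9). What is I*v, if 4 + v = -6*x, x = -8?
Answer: 75507300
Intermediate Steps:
R = -1716075 (R = 3*((681 + 634)*(-183 + (7*(-4))*9)) = 3*(1315*(-183 - 28*9)) = 3*(1315*(-183 - 252)) = 3*(1315*(-435)) = 3*(-572025) = -1716075)
I = 1716075 (I = -1*(-1716075) = 1716075)
v = 44 (v = -4 - 6*(-8) = -4 + 48 = 44)
I*v = 1716075*44 = 75507300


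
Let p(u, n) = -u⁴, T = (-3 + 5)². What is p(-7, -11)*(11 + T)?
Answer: -36015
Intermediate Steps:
T = 4 (T = 2² = 4)
p(-7, -11)*(11 + T) = (-1*(-7)⁴)*(11 + 4) = -1*2401*15 = -2401*15 = -36015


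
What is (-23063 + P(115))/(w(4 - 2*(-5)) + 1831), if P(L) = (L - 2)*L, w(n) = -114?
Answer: -10068/1717 ≈ -5.8637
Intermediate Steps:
P(L) = L*(-2 + L) (P(L) = (-2 + L)*L = L*(-2 + L))
(-23063 + P(115))/(w(4 - 2*(-5)) + 1831) = (-23063 + 115*(-2 + 115))/(-114 + 1831) = (-23063 + 115*113)/1717 = (-23063 + 12995)*(1/1717) = -10068*1/1717 = -10068/1717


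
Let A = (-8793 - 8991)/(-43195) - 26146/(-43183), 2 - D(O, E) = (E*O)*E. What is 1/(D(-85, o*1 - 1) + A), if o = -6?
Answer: 1865289685/7774559460337 ≈ 0.00023992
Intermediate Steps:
D(O, E) = 2 - O*E**2 (D(O, E) = 2 - E*O*E = 2 - O*E**2)
A = 1897342942/1865289685 (A = -17784*(-1/43195) - 26146*(-1/43183) = 17784/43195 + 26146/43183 = 1897342942/1865289685 ≈ 1.0172)
1/(D(-85, o*1 - 1) + A) = 1/((2 - 1*(-85)*(-6*1 - 1)**2) + 1897342942/1865289685) = 1/((2 - 1*(-85)*(-6 - 1)**2) + 1897342942/1865289685) = 1/((2 - 1*(-85)*(-7)**2) + 1897342942/1865289685) = 1/((2 - 1*(-85)*49) + 1897342942/1865289685) = 1/((2 + 4165) + 1897342942/1865289685) = 1/(4167 + 1897342942/1865289685) = 1/(7774559460337/1865289685) = 1865289685/7774559460337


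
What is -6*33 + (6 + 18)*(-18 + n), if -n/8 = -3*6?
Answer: 2826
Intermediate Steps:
n = 144 (n = -(-24)*6 = -8*(-18) = 144)
-6*33 + (6 + 18)*(-18 + n) = -6*33 + (6 + 18)*(-18 + 144) = -198 + 24*126 = -198 + 3024 = 2826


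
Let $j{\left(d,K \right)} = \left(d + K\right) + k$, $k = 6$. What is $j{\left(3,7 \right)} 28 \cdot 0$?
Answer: $0$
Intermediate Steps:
$j{\left(d,K \right)} = 6 + K + d$ ($j{\left(d,K \right)} = \left(d + K\right) + 6 = \left(K + d\right) + 6 = 6 + K + d$)
$j{\left(3,7 \right)} 28 \cdot 0 = \left(6 + 7 + 3\right) 28 \cdot 0 = 16 \cdot 28 \cdot 0 = 448 \cdot 0 = 0$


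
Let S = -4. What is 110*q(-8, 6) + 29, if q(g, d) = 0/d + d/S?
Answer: -136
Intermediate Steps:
q(g, d) = -d/4 (q(g, d) = 0/d + d/(-4) = 0 + d*(-1/4) = 0 - d/4 = -d/4)
110*q(-8, 6) + 29 = 110*(-1/4*6) + 29 = 110*(-3/2) + 29 = -165 + 29 = -136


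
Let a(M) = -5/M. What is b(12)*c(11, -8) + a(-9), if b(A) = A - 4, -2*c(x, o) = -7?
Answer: 257/9 ≈ 28.556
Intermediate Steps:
c(x, o) = 7/2 (c(x, o) = -½*(-7) = 7/2)
b(A) = -4 + A
b(12)*c(11, -8) + a(-9) = (-4 + 12)*(7/2) - 5/(-9) = 8*(7/2) - 5*(-⅑) = 28 + 5/9 = 257/9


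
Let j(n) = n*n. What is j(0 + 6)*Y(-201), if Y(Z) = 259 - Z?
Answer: 16560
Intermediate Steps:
j(n) = n**2
j(0 + 6)*Y(-201) = (0 + 6)**2*(259 - 1*(-201)) = 6**2*(259 + 201) = 36*460 = 16560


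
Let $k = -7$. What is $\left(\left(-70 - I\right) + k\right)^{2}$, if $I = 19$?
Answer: $9216$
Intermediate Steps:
$\left(\left(-70 - I\right) + k\right)^{2} = \left(\left(-70 - 19\right) - 7\right)^{2} = \left(-89 - 7\right)^{2} = \left(-96\right)^{2} = 9216$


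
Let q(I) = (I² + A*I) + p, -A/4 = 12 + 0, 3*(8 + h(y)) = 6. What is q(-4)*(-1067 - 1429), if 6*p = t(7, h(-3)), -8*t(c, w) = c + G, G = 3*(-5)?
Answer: -519584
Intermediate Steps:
h(y) = -6 (h(y) = -8 + (⅓)*6 = -8 + 2 = -6)
G = -15
A = -48 (A = -4*(12 + 0) = -4*12 = -48)
t(c, w) = 15/8 - c/8 (t(c, w) = -(c - 15)/8 = -(-15 + c)/8 = 15/8 - c/8)
p = ⅙ (p = (15/8 - ⅛*7)/6 = (15/8 - 7/8)/6 = (⅙)*1 = ⅙ ≈ 0.16667)
q(I) = ⅙ + I² - 48*I (q(I) = (I² - 48*I) + ⅙ = ⅙ + I² - 48*I)
q(-4)*(-1067 - 1429) = (⅙ + (-4)² - 48*(-4))*(-1067 - 1429) = (⅙ + 16 + 192)*(-2496) = (1249/6)*(-2496) = -519584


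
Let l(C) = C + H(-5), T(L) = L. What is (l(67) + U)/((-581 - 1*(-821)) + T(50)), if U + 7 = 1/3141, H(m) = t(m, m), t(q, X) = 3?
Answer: 98942/455445 ≈ 0.21724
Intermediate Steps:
H(m) = 3
U = -21986/3141 (U = -7 + 1/3141 = -21986/3141 ≈ -6.9997)
l(C) = 3 + C (l(C) = C + 3 = 3 + C)
(l(67) + U)/((-581 - 1*(-821)) + T(50)) = ((3 + 67) - 21986/3141)/((-581 - 1*(-821)) + 50) = (70 - 21986/3141)/((-581 + 821) + 50) = 197884/(3141*(240 + 50)) = (197884/3141)/290 = (197884/3141)*(1/290) = 98942/455445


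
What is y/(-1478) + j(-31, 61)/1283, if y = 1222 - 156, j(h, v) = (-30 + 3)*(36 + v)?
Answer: -2619280/948137 ≈ -2.7626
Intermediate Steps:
j(h, v) = -972 - 27*v (j(h, v) = -27*(36 + v) = -972 - 27*v)
y = 1066
y/(-1478) + j(-31, 61)/1283 = 1066/(-1478) + (-972 - 27*61)/1283 = 1066*(-1/1478) + (-972 - 1647)*(1/1283) = -533/739 - 2619*1/1283 = -533/739 - 2619/1283 = -2619280/948137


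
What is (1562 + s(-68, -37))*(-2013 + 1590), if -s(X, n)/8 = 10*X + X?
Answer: -3191958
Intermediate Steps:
s(X, n) = -88*X (s(X, n) = -8*(10*X + X) = -88*X)
(1562 + s(-68, -37))*(-2013 + 1590) = (1562 - 88*(-68))*(-2013 + 1590) = (1562 + 5984)*(-423) = 7546*(-423) = -3191958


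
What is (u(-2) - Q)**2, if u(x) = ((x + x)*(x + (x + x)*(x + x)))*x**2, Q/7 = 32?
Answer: 200704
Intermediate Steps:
Q = 224 (Q = 7*32 = 224)
u(x) = 2*x**3*(x + 4*x**2) (u(x) = ((2*x)*(x + (2*x)*(2*x)))*x**2 = ((2*x)*(x + 4*x**2))*x**2 = (2*x*(x + 4*x**2))*x**2 = 2*x**3*(x + 4*x**2))
(u(-2) - Q)**2 = ((-2)**4*(2 + 8*(-2)) - 1*224)**2 = (16*(2 - 16) - 224)**2 = (16*(-14) - 224)**2 = (-224 - 224)**2 = (-448)**2 = 200704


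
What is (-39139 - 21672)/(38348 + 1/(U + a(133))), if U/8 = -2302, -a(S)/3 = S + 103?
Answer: -1162949564/733367151 ≈ -1.5858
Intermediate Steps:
a(S) = -309 - 3*S (a(S) = -3*(S + 103) = -3*(103 + S) = -309 - 3*S)
U = -18416 (U = 8*(-2302) = -18416)
(-39139 - 21672)/(38348 + 1/(U + a(133))) = (-39139 - 21672)/(38348 + 1/(-18416 + (-309 - 3*133))) = -60811/(38348 + 1/(-18416 + (-309 - 399))) = -60811/(38348 + 1/(-18416 - 708)) = -60811/(38348 + 1/(-19124)) = -60811/(38348 - 1/19124) = -60811/733367151/19124 = -60811*19124/733367151 = -1162949564/733367151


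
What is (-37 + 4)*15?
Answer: -495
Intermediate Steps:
(-37 + 4)*15 = -33*15 = -495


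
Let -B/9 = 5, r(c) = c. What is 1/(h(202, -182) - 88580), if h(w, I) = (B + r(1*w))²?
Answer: -1/63931 ≈ -1.5642e-5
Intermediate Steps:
B = -45 (B = -9*5 = -45)
h(w, I) = (-45 + w)² (h(w, I) = (-45 + 1*w)² = (-45 + w)²)
1/(h(202, -182) - 88580) = 1/((-45 + 202)² - 88580) = 1/(157² - 88580) = 1/(24649 - 88580) = 1/(-63931) = -1/63931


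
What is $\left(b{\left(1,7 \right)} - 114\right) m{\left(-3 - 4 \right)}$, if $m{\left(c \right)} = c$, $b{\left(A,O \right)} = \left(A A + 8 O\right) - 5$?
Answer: $434$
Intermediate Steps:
$b{\left(A,O \right)} = -5 + A^{2} + 8 O$ ($b{\left(A,O \right)} = \left(A^{2} + 8 O\right) - 5 = -5 + A^{2} + 8 O$)
$\left(b{\left(1,7 \right)} - 114\right) m{\left(-3 - 4 \right)} = \left(\left(-5 + 1^{2} + 8 \cdot 7\right) - 114\right) \left(-3 - 4\right) = \left(\left(-5 + 1 + 56\right) - 114\right) \left(-7\right) = \left(52 - 114\right) \left(-7\right) = \left(-62\right) \left(-7\right) = 434$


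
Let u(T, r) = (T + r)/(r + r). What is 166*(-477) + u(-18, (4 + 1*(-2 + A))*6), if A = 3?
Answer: -395909/5 ≈ -79182.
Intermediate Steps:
u(T, r) = (T + r)/(2*r) (u(T, r) = (T + r)/((2*r)) = (T + r)*(1/(2*r)) = (T + r)/(2*r))
166*(-477) + u(-18, (4 + 1*(-2 + A))*6) = 166*(-477) + (-18 + (4 + 1*(-2 + 3))*6)/(2*(((4 + 1*(-2 + 3))*6))) = -79182 + (-18 + (4 + 1*1)*6)/(2*(((4 + 1*1)*6))) = -79182 + (-18 + (4 + 1)*6)/(2*(((4 + 1)*6))) = -79182 + (-18 + 5*6)/(2*((5*6))) = -79182 + (½)*(-18 + 30)/30 = -79182 + (½)*(1/30)*12 = -79182 + ⅕ = -395909/5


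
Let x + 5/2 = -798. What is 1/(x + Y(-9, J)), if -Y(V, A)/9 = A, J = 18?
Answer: -2/1925 ≈ -0.0010390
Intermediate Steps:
x = -1601/2 (x = -5/2 - 798 = -1601/2 ≈ -800.50)
Y(V, A) = -9*A
1/(x + Y(-9, J)) = 1/(-1601/2 - 9*18) = 1/(-1601/2 - 162) = 1/(-1925/2) = -2/1925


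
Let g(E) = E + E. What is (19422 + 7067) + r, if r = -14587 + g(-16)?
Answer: 11870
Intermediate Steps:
g(E) = 2*E
r = -14619 (r = -14587 + 2*(-16) = -14587 - 32 = -14619)
(19422 + 7067) + r = (19422 + 7067) - 14619 = 26489 - 14619 = 11870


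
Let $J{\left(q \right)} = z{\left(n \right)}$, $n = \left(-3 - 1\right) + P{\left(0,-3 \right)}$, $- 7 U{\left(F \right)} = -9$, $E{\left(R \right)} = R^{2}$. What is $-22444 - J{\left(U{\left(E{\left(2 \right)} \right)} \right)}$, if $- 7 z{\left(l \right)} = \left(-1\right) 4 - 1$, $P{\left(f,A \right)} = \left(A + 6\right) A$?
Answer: $- \frac{157113}{7} \approx -22445.0$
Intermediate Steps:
$U{\left(F \right)} = \frac{9}{7}$ ($U{\left(F \right)} = \left(- \frac{1}{7}\right) \left(-9\right) = \frac{9}{7}$)
$P{\left(f,A \right)} = A \left(6 + A\right)$ ($P{\left(f,A \right)} = \left(6 + A\right) A = A \left(6 + A\right)$)
$n = -13$ ($n = \left(-3 - 1\right) - 3 \left(6 - 3\right) = -4 - 9 = -13$)
$z{\left(l \right)} = \frac{5}{7}$ ($z{\left(l \right)} = - \frac{\left(-1\right) 4 - 1}{7} = - \frac{-4 - 1}{7} = \left(- \frac{1}{7}\right) \left(-5\right) = \frac{5}{7}$)
$J{\left(q \right)} = \frac{5}{7}$
$-22444 - J{\left(U{\left(E{\left(2 \right)} \right)} \right)} = -22444 - \frac{5}{7} = - \frac{157113}{7}$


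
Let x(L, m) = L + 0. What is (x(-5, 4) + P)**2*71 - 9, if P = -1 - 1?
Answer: 3470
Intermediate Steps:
x(L, m) = L
P = -2
(x(-5, 4) + P)**2*71 - 9 = (-5 - 2)**2*71 - 9 = (-7)**2*71 - 9 = 49*71 - 9 = 3479 - 9 = 3470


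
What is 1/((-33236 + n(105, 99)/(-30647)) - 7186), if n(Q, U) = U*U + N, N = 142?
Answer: -30647/1238822977 ≈ -2.4739e-5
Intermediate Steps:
n(Q, U) = 142 + U**2 (n(Q, U) = U*U + 142 = U**2 + 142 = 142 + U**2)
1/((-33236 + n(105, 99)/(-30647)) - 7186) = 1/((-33236 + (142 + 99**2)/(-30647)) - 7186) = 1/((-33236 + (142 + 9801)*(-1/30647)) - 7186) = 1/((-33236 + 9943*(-1/30647)) - 7186) = 1/((-33236 - 9943/30647) - 7186) = 1/(-1018593635/30647 - 7186) = 1/(-1238822977/30647) = -30647/1238822977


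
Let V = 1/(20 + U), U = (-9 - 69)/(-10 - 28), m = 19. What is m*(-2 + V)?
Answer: -15561/419 ≈ -37.138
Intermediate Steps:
U = 39/19 (U = -78/(-38) = -78*(-1/38) = 39/19 ≈ 2.0526)
V = 19/419 (V = 1/(20 + 39/19) = 1/(419/19) = 19/419 ≈ 0.045346)
m*(-2 + V) = 19*(-2 + 19/419) = 19*(-819/419) = -15561/419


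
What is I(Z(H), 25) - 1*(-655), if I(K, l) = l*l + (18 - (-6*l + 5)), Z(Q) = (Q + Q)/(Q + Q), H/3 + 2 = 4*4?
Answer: 1443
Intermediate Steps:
H = 42 (H = -6 + 3*(4*4) = -6 + 3*16 = -6 + 48 = 42)
Z(Q) = 1 (Z(Q) = (2*Q)/((2*Q)) = (2*Q)*(1/(2*Q)) = 1)
I(K, l) = 13 + l² + 6*l (I(K, l) = l² + (18 - (5 - 6*l)) = l² + (18 + (-5 + 6*l)) = l² + (13 + 6*l) = 13 + l² + 6*l)
I(Z(H), 25) - 1*(-655) = (13 + 25² + 6*25) - 1*(-655) = (13 + 625 + 150) + 655 = 788 + 655 = 1443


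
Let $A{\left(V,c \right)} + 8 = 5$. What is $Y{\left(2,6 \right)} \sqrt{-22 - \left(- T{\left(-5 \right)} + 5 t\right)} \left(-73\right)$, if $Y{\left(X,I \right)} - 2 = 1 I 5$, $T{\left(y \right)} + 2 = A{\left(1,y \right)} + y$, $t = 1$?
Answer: $- 2336 i \sqrt{37} \approx - 14209.0 i$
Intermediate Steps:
$A{\left(V,c \right)} = -3$ ($A{\left(V,c \right)} = -8 + 5 = -3$)
$T{\left(y \right)} = -5 + y$ ($T{\left(y \right)} = -2 + \left(-3 + y\right) = -5 + y$)
$Y{\left(X,I \right)} = 2 + 5 I$ ($Y{\left(X,I \right)} = 2 + 1 I 5 = 2 + I 5 = 2 + 5 I$)
$Y{\left(2,6 \right)} \sqrt{-22 - \left(- T{\left(-5 \right)} + 5 t\right)} \left(-73\right) = \left(2 + 5 \cdot 6\right) \sqrt{-22 - 15} \left(-73\right) = \left(2 + 30\right) \sqrt{-22 - 15} \left(-73\right) = 32 \sqrt{-22 - 15} \left(-73\right) = 32 \sqrt{-37} \left(-73\right) = 32 i \sqrt{37} \left(-73\right) = - 2336 i \sqrt{37}$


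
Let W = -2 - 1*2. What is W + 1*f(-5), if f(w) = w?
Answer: -9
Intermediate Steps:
W = -4 (W = -2 - 2 = -4)
W + 1*f(-5) = -4 + 1*(-5) = -4 - 5 = -9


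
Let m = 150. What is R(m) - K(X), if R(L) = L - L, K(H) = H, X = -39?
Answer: 39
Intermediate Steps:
R(L) = 0
R(m) - K(X) = 0 - 1*(-39) = 0 + 39 = 39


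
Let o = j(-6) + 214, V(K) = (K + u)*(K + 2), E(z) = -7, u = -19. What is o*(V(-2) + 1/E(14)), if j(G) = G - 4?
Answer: -204/7 ≈ -29.143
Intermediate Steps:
j(G) = -4 + G
V(K) = (-19 + K)*(2 + K) (V(K) = (K - 19)*(K + 2) = (-19 + K)*(2 + K))
o = 204 (o = (-4 - 6) + 214 = -10 + 214 = 204)
o*(V(-2) + 1/E(14)) = 204*((-38 + (-2)² - 17*(-2)) + 1/(-7)) = 204*((-38 + 4 + 34) - ⅐) = 204*(0 - ⅐) = 204*(-⅐) = -204/7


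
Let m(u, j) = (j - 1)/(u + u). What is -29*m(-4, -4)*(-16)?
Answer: 290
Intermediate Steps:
m(u, j) = (-1 + j)/(2*u) (m(u, j) = (-1 + j)/((2*u)) = (-1 + j)*(1/(2*u)) = (-1 + j)/(2*u))
-29*m(-4, -4)*(-16) = -29*(-1 - 4)/(2*(-4))*(-16) = -29*(-1)*(-5)/(2*4)*(-16) = -29*5/8*(-16) = -145/8*(-16) = 290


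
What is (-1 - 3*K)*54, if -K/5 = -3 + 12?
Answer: 7236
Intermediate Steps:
K = -45 (K = -5*(-3 + 12) = -5*9 = -45)
(-1 - 3*K)*54 = (-1 - 3*(-45))*54 = (-1 + 135)*54 = 134*54 = 7236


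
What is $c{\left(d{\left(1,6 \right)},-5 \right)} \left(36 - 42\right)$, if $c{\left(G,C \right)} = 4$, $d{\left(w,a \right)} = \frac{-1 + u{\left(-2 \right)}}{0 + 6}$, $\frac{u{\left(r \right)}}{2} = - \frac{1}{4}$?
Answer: $-24$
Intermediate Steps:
$u{\left(r \right)} = - \frac{1}{2}$ ($u{\left(r \right)} = 2 \left(- \frac{1}{4}\right) = - \frac{1}{2}$)
$d{\left(w,a \right)} = - \frac{1}{4}$ ($d{\left(w,a \right)} = \frac{-1 - \frac{1}{2}}{0 + 6} = - \frac{3}{2 \cdot 6} = \left(- \frac{3}{2}\right) \frac{1}{6} = - \frac{1}{4}$)
$c{\left(d{\left(1,6 \right)},-5 \right)} \left(36 - 42\right) = 4 \left(36 - 42\right) = 4 \left(-6\right) = -24$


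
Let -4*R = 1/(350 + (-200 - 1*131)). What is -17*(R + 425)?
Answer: -549083/76 ≈ -7224.8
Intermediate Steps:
R = -1/76 (R = -1/(4*(350 + (-200 - 1*131))) = -1/(4*(350 + (-200 - 131))) = -1/(4*(350 - 331)) = -1/4/19 = -1/4*1/19 = -1/76 ≈ -0.013158)
-17*(R + 425) = -17*(-1/76 + 425) = -17*32299/76 = -549083/76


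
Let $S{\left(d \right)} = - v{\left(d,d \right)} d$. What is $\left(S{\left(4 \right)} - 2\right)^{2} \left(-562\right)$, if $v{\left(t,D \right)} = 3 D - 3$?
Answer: $-811528$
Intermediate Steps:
$v{\left(t,D \right)} = -3 + 3 D$
$S{\left(d \right)} = d \left(3 - 3 d\right)$ ($S{\left(d \right)} = - (-3 + 3 d) d = \left(3 - 3 d\right) d = d \left(3 - 3 d\right)$)
$\left(S{\left(4 \right)} - 2\right)^{2} \left(-562\right) = \left(3 \cdot 4 \left(1 - 4\right) - 2\right)^{2} \left(-562\right) = \left(3 \cdot 4 \left(-3\right) - 2\right)^{2} \left(-562\right) = \left(-36 - 2\right)^{2} \left(-562\right) = \left(-38\right)^{2} \left(-562\right) = 1444 \left(-562\right) = -811528$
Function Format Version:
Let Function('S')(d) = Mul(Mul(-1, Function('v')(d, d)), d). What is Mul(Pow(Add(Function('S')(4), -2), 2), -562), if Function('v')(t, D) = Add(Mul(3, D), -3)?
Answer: -811528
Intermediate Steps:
Function('v')(t, D) = Add(-3, Mul(3, D))
Function('S')(d) = Mul(d, Add(3, Mul(-3, d))) (Function('S')(d) = Mul(Mul(-1, Add(-3, Mul(3, d))), d) = Mul(Add(3, Mul(-3, d)), d) = Mul(d, Add(3, Mul(-3, d))))
Mul(Pow(Add(Function('S')(4), -2), 2), -562) = Mul(Pow(Add(Mul(3, 4, Add(1, Mul(-1, 4))), -2), 2), -562) = Mul(Pow(Add(Mul(3, 4, Add(1, -4)), -2), 2), -562) = Mul(Pow(Add(Mul(3, 4, -3), -2), 2), -562) = Mul(Pow(Add(-36, -2), 2), -562) = Mul(Pow(-38, 2), -562) = Mul(1444, -562) = -811528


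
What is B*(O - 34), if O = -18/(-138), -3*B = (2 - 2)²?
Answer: 0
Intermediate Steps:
B = 0 (B = -(2 - 2)²/3 = -⅓*0² = -⅓*0 = 0)
O = 3/23 (O = -18*(-1/138) = 3/23 ≈ 0.13043)
B*(O - 34) = 0*(3/23 - 34) = 0*(-779/23) = 0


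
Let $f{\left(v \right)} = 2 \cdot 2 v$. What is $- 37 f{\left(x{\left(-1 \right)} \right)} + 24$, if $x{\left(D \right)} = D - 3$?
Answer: $616$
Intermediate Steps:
$x{\left(D \right)} = -3 + D$ ($x{\left(D \right)} = D - 3 = -3 + D$)
$f{\left(v \right)} = 4 v$
$- 37 f{\left(x{\left(-1 \right)} \right)} + 24 = - 37 \cdot 4 \left(-3 - 1\right) + 24 = - 37 \cdot 4 \left(-4\right) + 24 = \left(-37\right) \left(-16\right) + 24 = 592 + 24 = 616$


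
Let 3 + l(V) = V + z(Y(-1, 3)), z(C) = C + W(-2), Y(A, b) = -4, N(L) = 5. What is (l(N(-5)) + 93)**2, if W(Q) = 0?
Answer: 8281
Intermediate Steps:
z(C) = C (z(C) = C + 0 = C)
l(V) = -7 + V (l(V) = -3 + (V - 4) = -3 + (-4 + V) = -7 + V)
(l(N(-5)) + 93)**2 = ((-7 + 5) + 93)**2 = (-2 + 93)**2 = 91**2 = 8281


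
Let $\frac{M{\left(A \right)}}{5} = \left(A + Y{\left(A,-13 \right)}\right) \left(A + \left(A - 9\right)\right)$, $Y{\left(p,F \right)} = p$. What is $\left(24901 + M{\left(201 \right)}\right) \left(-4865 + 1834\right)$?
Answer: $-2469752761$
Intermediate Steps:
$M{\left(A \right)} = 10 A \left(-9 + 2 A\right)$ ($M{\left(A \right)} = 5 \left(A + A\right) \left(A + \left(A - 9\right)\right) = 5 \cdot 2 A \left(A + \left(A - 9\right)\right) = 5 \cdot 2 A \left(A + \left(-9 + A\right)\right) = 5 \cdot 2 A \left(-9 + 2 A\right) = 10 A \left(-9 + 2 A\right)$)
$\left(24901 + M{\left(201 \right)}\right) \left(-4865 + 1834\right) = \left(24901 + 10 \cdot 201 \left(-9 + 2 \cdot 201\right)\right) \left(-4865 + 1834\right) = \left(24901 + 10 \cdot 201 \left(-9 + 402\right)\right) \left(-3031\right) = \left(24901 + 10 \cdot 201 \cdot 393\right) \left(-3031\right) = \left(24901 + 789930\right) \left(-3031\right) = 814831 \left(-3031\right) = -2469752761$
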